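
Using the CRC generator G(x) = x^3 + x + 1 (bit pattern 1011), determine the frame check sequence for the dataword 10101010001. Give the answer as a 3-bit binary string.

Append 3 zeros: 10101010001000. Divide by 1011 (XOR where the leading bit is 1):
  pos 0: 1010 XOR 1011 = 0001
  pos 3: 1101 XOR 1011 = 0110
  pos 4: 1100 XOR 1011 = 0111
  pos 5: 1110 XOR 1011 = 0101
  pos 6: 1010 XOR 1011 = 0001
  pos 9: 1100 XOR 1011 = 0111
  pos 10: 1110 XOR 1011 = 0101
Remainder (last 3 bits) = 101. This is the CRC / FCS.

101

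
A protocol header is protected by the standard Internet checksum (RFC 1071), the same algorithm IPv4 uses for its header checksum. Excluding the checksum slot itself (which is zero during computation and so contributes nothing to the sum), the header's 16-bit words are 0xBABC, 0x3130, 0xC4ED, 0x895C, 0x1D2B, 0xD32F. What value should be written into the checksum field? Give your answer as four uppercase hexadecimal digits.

D56D

One's-complement addition (fold any carry out of bit 15 back into bit 0):
  0xBABC + 0x3130 = 0x0EBEC
  0xEBEC + 0xC4ED = 0x1B0D9 → wrap carry → 0xB0DA
  0xB0DA + 0x895C = 0x13A36 → wrap carry → 0x3A37
  0x3A37 + 0x1D2B = 0x05762
  0x5762 + 0xD32F = 0x12A91 → wrap carry → 0x2A92
One's-complement sum = 0x2A92.
Checksum = ~0x2A92 & 0xFFFF = 0xD56D.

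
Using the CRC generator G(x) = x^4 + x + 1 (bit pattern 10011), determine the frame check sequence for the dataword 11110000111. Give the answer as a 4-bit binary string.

1100

Append 4 zeros: 111100001110000. Divide by 10011 (XOR where the leading bit is 1):
  pos 0: 11110 XOR 10011 = 01101
  pos 1: 11010 XOR 10011 = 01001
  pos 2: 10010 XOR 10011 = 00001
  pos 6: 10111 XOR 10011 = 00100
  pos 8: 10000 XOR 10011 = 00011
Remainder (last 4 bits) = 1100. This is the CRC / FCS.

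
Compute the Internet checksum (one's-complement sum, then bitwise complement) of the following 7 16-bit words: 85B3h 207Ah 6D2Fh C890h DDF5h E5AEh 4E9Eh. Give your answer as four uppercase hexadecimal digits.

11CF

One's-complement addition (fold any carry out of bit 15 back into bit 0):
  0x85B3 + 0x207A = 0x0A62D
  0xA62D + 0x6D2F = 0x1135C → wrap carry → 0x135D
  0x135D + 0xC890 = 0x0DBED
  0xDBED + 0xDDF5 = 0x1B9E2 → wrap carry → 0xB9E3
  0xB9E3 + 0xE5AE = 0x19F91 → wrap carry → 0x9F92
  0x9F92 + 0x4E9E = 0x0EE30
One's-complement sum = 0xEE30.
Checksum = ~0xEE30 & 0xFFFF = 0x11CF.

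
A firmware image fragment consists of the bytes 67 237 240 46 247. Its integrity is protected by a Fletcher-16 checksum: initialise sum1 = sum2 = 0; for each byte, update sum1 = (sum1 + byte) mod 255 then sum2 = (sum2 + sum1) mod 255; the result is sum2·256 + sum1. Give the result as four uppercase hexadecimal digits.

Running sums (mod 255):
  after byte 0 (67): sum1=67, sum2=67
  after byte 1 (237): sum1=49, sum2=116
  after byte 2 (240): sum1=34, sum2=150
  after byte 3 (46): sum1=80, sum2=230
  after byte 4 (247): sum1=72, sum2=47
Checksum = sum2·256 + sum1 = 47·256 + 72 = 12104 = 0x2F48.

2F48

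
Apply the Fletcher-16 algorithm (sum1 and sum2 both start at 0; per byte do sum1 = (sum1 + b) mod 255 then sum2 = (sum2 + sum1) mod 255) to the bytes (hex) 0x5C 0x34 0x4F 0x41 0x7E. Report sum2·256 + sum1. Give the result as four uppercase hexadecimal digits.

Running sums (mod 255):
  after byte 0 (0x5C): sum1=92, sum2=92
  after byte 1 (0x34): sum1=144, sum2=236
  after byte 2 (0x4F): sum1=223, sum2=204
  after byte 3 (0x41): sum1=33, sum2=237
  after byte 4 (0x7E): sum1=159, sum2=141
Checksum = sum2·256 + sum1 = 141·256 + 159 = 36255 = 0x8D9F.

8D9F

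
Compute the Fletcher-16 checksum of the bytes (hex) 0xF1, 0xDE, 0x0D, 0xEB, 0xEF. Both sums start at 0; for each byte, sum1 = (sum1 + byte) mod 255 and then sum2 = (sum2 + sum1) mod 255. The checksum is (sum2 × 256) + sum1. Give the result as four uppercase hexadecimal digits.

24B9

Running sums (mod 255):
  after byte 0 (0xF1): sum1=241, sum2=241
  after byte 1 (0xDE): sum1=208, sum2=194
  after byte 2 (0x0D): sum1=221, sum2=160
  after byte 3 (0xEB): sum1=201, sum2=106
  after byte 4 (0xEF): sum1=185, sum2=36
Checksum = sum2·256 + sum1 = 36·256 + 185 = 9401 = 0x24B9.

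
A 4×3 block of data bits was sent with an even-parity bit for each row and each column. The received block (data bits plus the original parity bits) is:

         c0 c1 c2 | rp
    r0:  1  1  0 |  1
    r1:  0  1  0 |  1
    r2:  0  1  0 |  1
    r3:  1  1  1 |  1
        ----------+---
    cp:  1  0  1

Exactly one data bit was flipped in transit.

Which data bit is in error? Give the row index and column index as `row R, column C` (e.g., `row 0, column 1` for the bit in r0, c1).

Recompute each row's even parity and compare to rp:
  r0: data parity 0, sent rp 1 → mismatch
  r1: data parity 1, sent rp 1 → ok
  r2: data parity 1, sent rp 1 → ok
  r3: data parity 1, sent rp 1 → ok
Recompute each column's even parity and compare to cp:
  c0: data parity 0, sent cp 1 → mismatch
  c1: data parity 0, sent cp 0 → ok
  c2: data parity 1, sent cp 1 → ok
Exactly one row (r0) and one column (c0) fail → the flipped bit is at their intersection.

row 0, column 0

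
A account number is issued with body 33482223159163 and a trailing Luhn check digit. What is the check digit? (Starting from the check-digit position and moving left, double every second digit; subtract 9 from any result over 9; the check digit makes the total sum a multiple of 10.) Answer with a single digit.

1

Partial digits right→left: 3 6 1 9 5 1 3 2 2 2 8 4 3 3
Double every second digit counting from the check-digit position (so the 1st, 3rd, 5th, ... of the partial from the right).
  doubled (with −9 where >9): 6 2 1 6 4 7 6 → sum 32
  kept as-is: 6 9 1 2 2 4 3 → sum 27
Total = 32 + 27 = 59.
Check digit = (10 − (59 mod 10)) mod 10 = 1.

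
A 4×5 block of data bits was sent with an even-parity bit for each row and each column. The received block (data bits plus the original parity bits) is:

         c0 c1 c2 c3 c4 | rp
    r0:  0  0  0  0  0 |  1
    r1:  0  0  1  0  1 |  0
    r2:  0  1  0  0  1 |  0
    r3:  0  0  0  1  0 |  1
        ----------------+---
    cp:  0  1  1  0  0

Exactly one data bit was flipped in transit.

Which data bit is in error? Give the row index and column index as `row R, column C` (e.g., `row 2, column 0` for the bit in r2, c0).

row 0, column 3

Recompute each row's even parity and compare to rp:
  r0: data parity 0, sent rp 1 → mismatch
  r1: data parity 0, sent rp 0 → ok
  r2: data parity 0, sent rp 0 → ok
  r3: data parity 1, sent rp 1 → ok
Recompute each column's even parity and compare to cp:
  c0: data parity 0, sent cp 0 → ok
  c1: data parity 1, sent cp 1 → ok
  c2: data parity 1, sent cp 1 → ok
  c3: data parity 1, sent cp 0 → mismatch
  c4: data parity 0, sent cp 0 → ok
Exactly one row (r0) and one column (c3) fail → the flipped bit is at their intersection.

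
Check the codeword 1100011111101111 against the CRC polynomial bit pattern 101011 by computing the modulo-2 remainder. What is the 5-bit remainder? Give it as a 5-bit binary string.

Modulo-2 division of 1100011111101111 by 101011:
  pos 0: 110001 XOR 101011 = 011010
  pos 1: 110101 XOR 101011 = 011110
  pos 2: 111101 XOR 101011 = 010110
  pos 3: 101101 XOR 101011 = 000110
  pos 6: 110110 XOR 101011 = 011101
  pos 7: 111011 XOR 101011 = 010000
  pos 8: 100001 XOR 101011 = 001010
  pos 10: 101011 XOR 101011 = 000000
Remainder = 00000 (zero — the frame passes the CRC check).

00000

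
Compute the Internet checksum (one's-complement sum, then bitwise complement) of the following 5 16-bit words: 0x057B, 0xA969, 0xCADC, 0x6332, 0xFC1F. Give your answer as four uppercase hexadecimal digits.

One's-complement addition (fold any carry out of bit 15 back into bit 0):
  0x057B + 0xA969 = 0x0AEE4
  0xAEE4 + 0xCADC = 0x179C0 → wrap carry → 0x79C1
  0x79C1 + 0x6332 = 0x0DCF3
  0xDCF3 + 0xFC1F = 0x1D912 → wrap carry → 0xD913
One's-complement sum = 0xD913.
Checksum = ~0xD913 & 0xFFFF = 0x26EC.

26EC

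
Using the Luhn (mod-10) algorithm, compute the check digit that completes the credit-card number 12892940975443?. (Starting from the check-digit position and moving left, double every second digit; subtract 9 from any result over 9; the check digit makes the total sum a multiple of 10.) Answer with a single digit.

6

Partial digits right→left: 3 4 4 5 7 9 0 4 9 2 9 8 2 1
Double every second digit counting from the check-digit position (so the 1st, 3rd, 5th, ... of the partial from the right).
  doubled (with −9 where >9): 6 8 5 0 9 9 4 → sum 41
  kept as-is: 4 5 9 4 2 8 1 → sum 33
Total = 41 + 33 = 74.
Check digit = (10 − (74 mod 10)) mod 10 = 6.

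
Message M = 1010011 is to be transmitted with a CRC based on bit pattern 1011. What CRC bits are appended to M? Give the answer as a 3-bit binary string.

000

Append 3 zeros: 1010011000. Divide by 1011 (XOR where the leading bit is 1):
  pos 0: 1010 XOR 1011 = 0001
  pos 3: 1011 XOR 1011 = 0000
Remainder (last 3 bits) = 000. This is the CRC / FCS.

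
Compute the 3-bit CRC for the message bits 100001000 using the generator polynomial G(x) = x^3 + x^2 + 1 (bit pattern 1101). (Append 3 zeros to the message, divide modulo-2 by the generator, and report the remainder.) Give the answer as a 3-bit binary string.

Append 3 zeros: 100001000000. Divide by 1101 (XOR where the leading bit is 1):
  pos 0: 1000 XOR 1101 = 0101
  pos 1: 1010 XOR 1101 = 0111
  pos 2: 1111 XOR 1101 = 0010
  pos 4: 1000 XOR 1101 = 0101
  pos 5: 1010 XOR 1101 = 0111
  pos 6: 1110 XOR 1101 = 0011
  pos 8: 1100 XOR 1101 = 0001
Remainder (last 3 bits) = 001. This is the CRC / FCS.

001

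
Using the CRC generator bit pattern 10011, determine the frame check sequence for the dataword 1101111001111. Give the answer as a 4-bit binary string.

Append 4 zeros: 11011110011110000. Divide by 10011 (XOR where the leading bit is 1):
  pos 0: 11011 XOR 10011 = 01000
  pos 1: 10001 XOR 10011 = 00010
  pos 4: 10100 XOR 10011 = 00111
  pos 6: 11111 XOR 10011 = 01100
  pos 7: 11001 XOR 10011 = 01010
  pos 8: 10101 XOR 10011 = 00110
  pos 10: 11000 XOR 10011 = 01011
  pos 11: 10110 XOR 10011 = 00101
Remainder (last 4 bits) = 1010. This is the CRC / FCS.

1010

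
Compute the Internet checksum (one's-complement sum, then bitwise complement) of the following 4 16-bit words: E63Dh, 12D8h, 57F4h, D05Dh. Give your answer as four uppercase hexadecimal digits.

DE97

One's-complement addition (fold any carry out of bit 15 back into bit 0):
  0xE63D + 0x12D8 = 0x0F915
  0xF915 + 0x57F4 = 0x15109 → wrap carry → 0x510A
  0x510A + 0xD05D = 0x12167 → wrap carry → 0x2168
One's-complement sum = 0x2168.
Checksum = ~0x2168 & 0xFFFF = 0xDE97.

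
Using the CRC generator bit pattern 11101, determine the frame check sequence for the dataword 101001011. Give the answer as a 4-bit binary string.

Append 4 zeros: 1010010110000. Divide by 11101 (XOR where the leading bit is 1):
  pos 0: 10100 XOR 11101 = 01001
  pos 1: 10011 XOR 11101 = 01110
  pos 2: 11100 XOR 11101 = 00001
  pos 6: 11100 XOR 11101 = 00001
Remainder (last 4 bits) = 0100. This is the CRC / FCS.

0100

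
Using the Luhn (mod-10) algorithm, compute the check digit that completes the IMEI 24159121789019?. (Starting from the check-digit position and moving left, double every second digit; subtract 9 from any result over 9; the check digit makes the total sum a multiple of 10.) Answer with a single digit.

0

Partial digits right→left: 9 1 0 9 8 7 1 2 1 9 5 1 4 2
Double every second digit counting from the check-digit position (so the 1st, 3rd, 5th, ... of the partial from the right).
  doubled (with −9 where >9): 9 0 7 2 2 1 8 → sum 29
  kept as-is: 1 9 7 2 9 1 2 → sum 31
Total = 29 + 31 = 60.
Check digit = (10 − (60 mod 10)) mod 10 = 0.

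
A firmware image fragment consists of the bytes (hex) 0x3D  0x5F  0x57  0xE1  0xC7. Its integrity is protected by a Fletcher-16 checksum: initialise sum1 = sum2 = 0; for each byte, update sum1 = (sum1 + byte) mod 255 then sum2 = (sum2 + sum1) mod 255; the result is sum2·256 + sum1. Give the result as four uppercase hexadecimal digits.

419D

Running sums (mod 255):
  after byte 0 (0x3D): sum1=61, sum2=61
  after byte 1 (0x5F): sum1=156, sum2=217
  after byte 2 (0x57): sum1=243, sum2=205
  after byte 3 (0xE1): sum1=213, sum2=163
  after byte 4 (0xC7): sum1=157, sum2=65
Checksum = sum2·256 + sum1 = 65·256 + 157 = 16797 = 0x419D.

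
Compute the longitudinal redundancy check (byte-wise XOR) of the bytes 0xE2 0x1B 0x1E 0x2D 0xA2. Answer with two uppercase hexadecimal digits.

68

XOR the bytes together:
  start with 0xE2
  0xE2 ⊕ 0x1B = 0xF9
  0xF9 ⊕ 0x1E = 0xE7
  0xE7 ⊕ 0x2D = 0xCA
  0xCA ⊕ 0xA2 = 0x68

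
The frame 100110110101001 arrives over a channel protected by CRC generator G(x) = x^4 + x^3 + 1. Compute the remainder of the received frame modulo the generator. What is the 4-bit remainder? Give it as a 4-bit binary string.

0000

Modulo-2 division of 100110110101001 by 11001:
  pos 0: 10011 XOR 11001 = 01010
  pos 1: 10100 XOR 11001 = 01101
  pos 2: 11011 XOR 11001 = 00010
  pos 5: 10101 XOR 11001 = 01100
  pos 6: 11000 XOR 11001 = 00001
  pos 10: 11001 XOR 11001 = 00000
Remainder = 0000 (zero — the frame passes the CRC check).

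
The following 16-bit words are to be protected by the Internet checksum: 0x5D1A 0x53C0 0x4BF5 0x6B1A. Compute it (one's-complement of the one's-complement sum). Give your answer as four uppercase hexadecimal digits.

One's-complement addition (fold any carry out of bit 15 back into bit 0):
  0x5D1A + 0x53C0 = 0x0B0DA
  0xB0DA + 0x4BF5 = 0x0FCCF
  0xFCCF + 0x6B1A = 0x167E9 → wrap carry → 0x67EA
One's-complement sum = 0x67EA.
Checksum = ~0x67EA & 0xFFFF = 0x9815.

9815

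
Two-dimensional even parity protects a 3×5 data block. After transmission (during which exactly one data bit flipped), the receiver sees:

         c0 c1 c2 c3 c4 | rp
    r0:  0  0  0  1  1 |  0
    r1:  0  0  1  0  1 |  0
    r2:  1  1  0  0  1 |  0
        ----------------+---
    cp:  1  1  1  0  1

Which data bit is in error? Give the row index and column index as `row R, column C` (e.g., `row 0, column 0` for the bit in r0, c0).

row 2, column 3

Recompute each row's even parity and compare to rp:
  r0: data parity 0, sent rp 0 → ok
  r1: data parity 0, sent rp 0 → ok
  r2: data parity 1, sent rp 0 → mismatch
Recompute each column's even parity and compare to cp:
  c0: data parity 1, sent cp 1 → ok
  c1: data parity 1, sent cp 1 → ok
  c2: data parity 1, sent cp 1 → ok
  c3: data parity 1, sent cp 0 → mismatch
  c4: data parity 1, sent cp 1 → ok
Exactly one row (r2) and one column (c3) fail → the flipped bit is at their intersection.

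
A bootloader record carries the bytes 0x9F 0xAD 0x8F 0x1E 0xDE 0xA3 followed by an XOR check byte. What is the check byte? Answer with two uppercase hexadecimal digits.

XOR the bytes together:
  start with 0x9F
  0x9F ⊕ 0xAD = 0x32
  0x32 ⊕ 0x8F = 0xBD
  0xBD ⊕ 0x1E = 0xA3
  0xA3 ⊕ 0xDE = 0x7D
  0x7D ⊕ 0xA3 = 0xDE

DE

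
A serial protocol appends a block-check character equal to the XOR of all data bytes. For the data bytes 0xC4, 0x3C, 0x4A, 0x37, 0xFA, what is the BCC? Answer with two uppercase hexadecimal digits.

XOR the bytes together:
  start with 0xC4
  0xC4 ⊕ 0x3C = 0xF8
  0xF8 ⊕ 0x4A = 0xB2
  0xB2 ⊕ 0x37 = 0x85
  0x85 ⊕ 0xFA = 0x7F

7F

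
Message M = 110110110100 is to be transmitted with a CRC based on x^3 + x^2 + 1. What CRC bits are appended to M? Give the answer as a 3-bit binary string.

Append 3 zeros: 110110110100000. Divide by 1101 (XOR where the leading bit is 1):
  pos 0: 1101 XOR 1101 = 0000
  pos 4: 1011 XOR 1101 = 0110
  pos 5: 1100 XOR 1101 = 0001
  pos 8: 1100 XOR 1101 = 0001
  pos 11: 1000 XOR 1101 = 0101
Remainder (last 3 bits) = 101. This is the CRC / FCS.

101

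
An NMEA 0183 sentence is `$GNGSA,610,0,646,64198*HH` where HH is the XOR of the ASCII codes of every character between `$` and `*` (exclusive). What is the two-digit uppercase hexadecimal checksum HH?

5D

XOR the ASCII codes of the payload characters:
  'G' = 0x47 → acc = 0x47
  'N' = 0x4E → acc = 0x09
  'G' = 0x47 → acc = 0x4E
  'S' = 0x53 → acc = 0x1D
  'A' = 0x41 → acc = 0x5C
  ',' = 0x2C → acc = 0x70
  '6' = 0x36 → acc = 0x46
  '1' = 0x31 → acc = 0x77
  '0' = 0x30 → acc = 0x47
  ',' = 0x2C → acc = 0x6B
  '0' = 0x30 → acc = 0x5B
  ',' = 0x2C → acc = 0x77
  '6' = 0x36 → acc = 0x41
  '4' = 0x34 → acc = 0x75
  '6' = 0x36 → acc = 0x43
  ',' = 0x2C → acc = 0x6F
  '6' = 0x36 → acc = 0x59
  '4' = 0x34 → acc = 0x6D
  '1' = 0x31 → acc = 0x5C
  '9' = 0x39 → acc = 0x65
  '8' = 0x38 → acc = 0x5D
Checksum = 0x5D.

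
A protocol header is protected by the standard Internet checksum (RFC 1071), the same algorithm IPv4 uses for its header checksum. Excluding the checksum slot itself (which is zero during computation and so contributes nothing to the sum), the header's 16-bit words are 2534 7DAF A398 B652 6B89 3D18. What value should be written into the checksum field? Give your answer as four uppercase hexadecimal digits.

5A8F

One's-complement addition (fold any carry out of bit 15 back into bit 0):
  0x2534 + 0x7DAF = 0x0A2E3
  0xA2E3 + 0xA398 = 0x1467B → wrap carry → 0x467C
  0x467C + 0xB652 = 0x0FCCE
  0xFCCE + 0x6B89 = 0x16857 → wrap carry → 0x6858
  0x6858 + 0x3D18 = 0x0A570
One's-complement sum = 0xA570.
Checksum = ~0xA570 & 0xFFFF = 0x5A8F.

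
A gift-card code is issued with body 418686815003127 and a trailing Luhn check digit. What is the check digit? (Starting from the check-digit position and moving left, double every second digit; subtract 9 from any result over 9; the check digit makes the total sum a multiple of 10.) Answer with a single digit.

Partial digits right→left: 7 2 1 3 0 0 5 1 8 6 8 6 8 1 4
Double every second digit counting from the check-digit position (so the 1st, 3rd, 5th, ... of the partial from the right).
  doubled (with −9 where >9): 5 2 0 1 7 7 7 8 → sum 37
  kept as-is: 2 3 0 1 6 6 1 → sum 19
Total = 37 + 19 = 56.
Check digit = (10 − (56 mod 10)) mod 10 = 4.

4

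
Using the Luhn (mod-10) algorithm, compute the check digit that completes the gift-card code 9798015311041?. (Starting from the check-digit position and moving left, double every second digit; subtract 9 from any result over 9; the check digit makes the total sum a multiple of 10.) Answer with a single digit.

3

Partial digits right→left: 1 4 0 1 1 3 5 1 0 8 9 7 9
Double every second digit counting from the check-digit position (so the 1st, 3rd, 5th, ... of the partial from the right).
  doubled (with −9 where >9): 2 0 2 1 0 9 9 → sum 23
  kept as-is: 4 1 3 1 8 7 → sum 24
Total = 23 + 24 = 47.
Check digit = (10 − (47 mod 10)) mod 10 = 3.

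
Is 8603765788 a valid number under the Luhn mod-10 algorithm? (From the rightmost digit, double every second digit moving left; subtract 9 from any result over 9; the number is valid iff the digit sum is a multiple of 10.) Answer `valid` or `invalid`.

From the right, keep odd positions and double even positions (subtract 9 from any doubled value over 9):
  doubled (positions 2,4,...): 7 1 5 0 7 → sum 20
  kept (positions 1,3,...): 8 7 6 3 6 → sum 30
Total = 50.
50 mod 10 = 0, so the number is valid.

valid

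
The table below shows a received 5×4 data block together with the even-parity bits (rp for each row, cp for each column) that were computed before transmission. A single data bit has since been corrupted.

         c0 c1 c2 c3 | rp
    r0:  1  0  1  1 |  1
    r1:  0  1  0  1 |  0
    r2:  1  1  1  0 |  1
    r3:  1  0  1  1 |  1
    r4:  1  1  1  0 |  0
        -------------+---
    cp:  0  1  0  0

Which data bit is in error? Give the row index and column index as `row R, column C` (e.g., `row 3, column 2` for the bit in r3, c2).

Recompute each row's even parity and compare to rp:
  r0: data parity 1, sent rp 1 → ok
  r1: data parity 0, sent rp 0 → ok
  r2: data parity 1, sent rp 1 → ok
  r3: data parity 1, sent rp 1 → ok
  r4: data parity 1, sent rp 0 → mismatch
Recompute each column's even parity and compare to cp:
  c0: data parity 0, sent cp 0 → ok
  c1: data parity 1, sent cp 1 → ok
  c2: data parity 0, sent cp 0 → ok
  c3: data parity 1, sent cp 0 → mismatch
Exactly one row (r4) and one column (c3) fail → the flipped bit is at their intersection.

row 4, column 3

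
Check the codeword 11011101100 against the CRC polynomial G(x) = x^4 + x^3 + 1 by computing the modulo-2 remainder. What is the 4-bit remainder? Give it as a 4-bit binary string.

0000

Modulo-2 division of 11011101100 by 11001:
  pos 0: 11011 XOR 11001 = 00010
  pos 3: 10101 XOR 11001 = 01100
  pos 4: 11001 XOR 11001 = 00000
Remainder = 0000 (zero — the frame passes the CRC check).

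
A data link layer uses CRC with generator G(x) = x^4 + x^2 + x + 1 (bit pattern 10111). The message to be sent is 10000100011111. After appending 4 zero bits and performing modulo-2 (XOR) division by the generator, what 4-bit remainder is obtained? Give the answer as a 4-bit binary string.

0111

Append 4 zeros: 100001000111110000. Divide by 10111 (XOR where the leading bit is 1):
  pos 0: 10000 XOR 10111 = 00111
  pos 2: 11110 XOR 10111 = 01001
  pos 3: 10010 XOR 10111 = 00101
  pos 5: 10101 XOR 10111 = 00010
  pos 8: 10111 XOR 10111 = 00000
  pos 13: 10000 XOR 10111 = 00111
Remainder (last 4 bits) = 0111. This is the CRC / FCS.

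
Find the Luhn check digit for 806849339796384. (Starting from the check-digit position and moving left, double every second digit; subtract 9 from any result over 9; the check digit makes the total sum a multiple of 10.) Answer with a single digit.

Partial digits right→left: 4 8 3 6 9 7 9 3 3 9 4 8 6 0 8
Double every second digit counting from the check-digit position (so the 1st, 3rd, 5th, ... of the partial from the right).
  doubled (with −9 where >9): 8 6 9 9 6 8 3 7 → sum 56
  kept as-is: 8 6 7 3 9 8 0 → sum 41
Total = 56 + 41 = 97.
Check digit = (10 − (97 mod 10)) mod 10 = 3.

3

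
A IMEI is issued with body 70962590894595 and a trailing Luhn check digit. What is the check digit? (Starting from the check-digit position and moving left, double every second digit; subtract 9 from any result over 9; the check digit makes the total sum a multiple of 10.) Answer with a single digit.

7

Partial digits right→left: 5 9 5 4 9 8 0 9 5 2 6 9 0 7
Double every second digit counting from the check-digit position (so the 1st, 3rd, 5th, ... of the partial from the right).
  doubled (with −9 where >9): 1 1 9 0 1 3 0 → sum 15
  kept as-is: 9 4 8 9 2 9 7 → sum 48
Total = 15 + 48 = 63.
Check digit = (10 − (63 mod 10)) mod 10 = 7.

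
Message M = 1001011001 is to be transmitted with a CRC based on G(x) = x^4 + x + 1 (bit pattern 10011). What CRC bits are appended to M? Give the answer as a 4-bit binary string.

Append 4 zeros: 10010110010000. Divide by 10011 (XOR where the leading bit is 1):
  pos 0: 10010 XOR 10011 = 00001
  pos 4: 11100 XOR 10011 = 01111
  pos 5: 11111 XOR 10011 = 01100
  pos 6: 11000 XOR 10011 = 01011
  pos 7: 10110 XOR 10011 = 00101
  pos 9: 10100 XOR 10011 = 00111
Remainder (last 4 bits) = 0111. This is the CRC / FCS.

0111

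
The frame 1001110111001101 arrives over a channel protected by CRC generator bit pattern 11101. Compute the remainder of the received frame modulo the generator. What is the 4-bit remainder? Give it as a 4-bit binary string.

Modulo-2 division of 1001110111001101 by 11101:
  pos 0: 10011 XOR 11101 = 01110
  pos 1: 11101 XOR 11101 = 00000
  pos 7: 11100 XOR 11101 = 00001
  pos 11: 11101 XOR 11101 = 00000
Remainder = 0000 (zero — the frame passes the CRC check).

0000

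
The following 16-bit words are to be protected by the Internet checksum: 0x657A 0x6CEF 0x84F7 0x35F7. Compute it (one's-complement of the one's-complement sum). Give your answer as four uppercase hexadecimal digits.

One's-complement addition (fold any carry out of bit 15 back into bit 0):
  0x657A + 0x6CEF = 0x0D269
  0xD269 + 0x84F7 = 0x15760 → wrap carry → 0x5761
  0x5761 + 0x35F7 = 0x08D58
One's-complement sum = 0x8D58.
Checksum = ~0x8D58 & 0xFFFF = 0x72A7.

72A7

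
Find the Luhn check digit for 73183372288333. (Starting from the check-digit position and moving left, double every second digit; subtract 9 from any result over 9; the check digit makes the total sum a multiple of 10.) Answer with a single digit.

Partial digits right→left: 3 3 3 8 8 2 2 7 3 3 8 1 3 7
Double every second digit counting from the check-digit position (so the 1st, 3rd, 5th, ... of the partial from the right).
  doubled (with −9 where >9): 6 6 7 4 6 7 6 → sum 42
  kept as-is: 3 8 2 7 3 1 7 → sum 31
Total = 42 + 31 = 73.
Check digit = (10 − (73 mod 10)) mod 10 = 7.

7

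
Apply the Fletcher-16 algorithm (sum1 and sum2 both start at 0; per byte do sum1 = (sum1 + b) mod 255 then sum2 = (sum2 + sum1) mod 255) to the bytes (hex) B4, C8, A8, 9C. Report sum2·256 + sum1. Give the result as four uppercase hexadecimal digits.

1BC2

Running sums (mod 255):
  after byte 0 (B4): sum1=180, sum2=180
  after byte 1 (C8): sum1=125, sum2=50
  after byte 2 (A8): sum1=38, sum2=88
  after byte 3 (9C): sum1=194, sum2=27
Checksum = sum2·256 + sum1 = 27·256 + 194 = 7106 = 0x1BC2.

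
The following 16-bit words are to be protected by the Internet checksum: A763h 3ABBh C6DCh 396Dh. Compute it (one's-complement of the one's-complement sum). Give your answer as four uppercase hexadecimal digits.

One's-complement addition (fold any carry out of bit 15 back into bit 0):
  0xA763 + 0x3ABB = 0x0E21E
  0xE21E + 0xC6DC = 0x1A8FA → wrap carry → 0xA8FB
  0xA8FB + 0x396D = 0x0E268
One's-complement sum = 0xE268.
Checksum = ~0xE268 & 0xFFFF = 0x1D97.

1D97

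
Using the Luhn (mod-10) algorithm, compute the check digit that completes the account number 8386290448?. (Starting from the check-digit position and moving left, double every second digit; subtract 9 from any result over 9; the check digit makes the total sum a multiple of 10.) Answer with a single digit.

Partial digits right→left: 8 4 4 0 9 2 6 8 3 8
Double every second digit counting from the check-digit position (so the 1st, 3rd, 5th, ... of the partial from the right).
  doubled (with −9 where >9): 7 8 9 3 6 → sum 33
  kept as-is: 4 0 2 8 8 → sum 22
Total = 33 + 22 = 55.
Check digit = (10 − (55 mod 10)) mod 10 = 5.

5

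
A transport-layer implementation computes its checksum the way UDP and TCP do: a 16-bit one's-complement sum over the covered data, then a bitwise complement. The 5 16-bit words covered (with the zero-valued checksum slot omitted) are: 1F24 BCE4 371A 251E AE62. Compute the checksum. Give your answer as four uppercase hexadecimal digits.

One's-complement addition (fold any carry out of bit 15 back into bit 0):
  0x1F24 + 0xBCE4 = 0x0DC08
  0xDC08 + 0x371A = 0x11322 → wrap carry → 0x1323
  0x1323 + 0x251E = 0x03841
  0x3841 + 0xAE62 = 0x0E6A3
One's-complement sum = 0xE6A3.
Checksum = ~0xE6A3 & 0xFFFF = 0x195C.

195C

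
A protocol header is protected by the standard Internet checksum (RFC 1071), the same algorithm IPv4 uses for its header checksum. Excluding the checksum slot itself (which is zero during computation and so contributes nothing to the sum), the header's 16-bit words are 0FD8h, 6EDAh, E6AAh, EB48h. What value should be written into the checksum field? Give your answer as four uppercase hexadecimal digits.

One's-complement addition (fold any carry out of bit 15 back into bit 0):
  0x0FD8 + 0x6EDA = 0x07EB2
  0x7EB2 + 0xE6AA = 0x1655C → wrap carry → 0x655D
  0x655D + 0xEB48 = 0x150A5 → wrap carry → 0x50A6
One's-complement sum = 0x50A6.
Checksum = ~0x50A6 & 0xFFFF = 0xAF59.

AF59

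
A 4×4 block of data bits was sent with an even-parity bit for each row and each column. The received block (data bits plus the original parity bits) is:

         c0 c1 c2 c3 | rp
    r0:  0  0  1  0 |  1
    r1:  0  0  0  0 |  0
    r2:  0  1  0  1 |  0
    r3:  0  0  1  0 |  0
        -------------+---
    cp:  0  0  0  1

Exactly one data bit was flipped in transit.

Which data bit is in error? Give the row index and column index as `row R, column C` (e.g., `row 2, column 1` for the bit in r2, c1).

Recompute each row's even parity and compare to rp:
  r0: data parity 1, sent rp 1 → ok
  r1: data parity 0, sent rp 0 → ok
  r2: data parity 0, sent rp 0 → ok
  r3: data parity 1, sent rp 0 → mismatch
Recompute each column's even parity and compare to cp:
  c0: data parity 0, sent cp 0 → ok
  c1: data parity 1, sent cp 0 → mismatch
  c2: data parity 0, sent cp 0 → ok
  c3: data parity 1, sent cp 1 → ok
Exactly one row (r3) and one column (c1) fail → the flipped bit is at their intersection.

row 3, column 1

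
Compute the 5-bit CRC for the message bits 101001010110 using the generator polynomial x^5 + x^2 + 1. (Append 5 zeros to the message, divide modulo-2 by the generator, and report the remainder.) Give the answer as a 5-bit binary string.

00101

Append 5 zeros: 10100101011000000. Divide by 100101 (XOR where the leading bit is 1):
  pos 0: 101001 XOR 100101 = 001100
  pos 2: 110001 XOR 100101 = 010100
  pos 3: 101000 XOR 100101 = 001101
  pos 5: 110111 XOR 100101 = 010010
  pos 6: 100100 XOR 100101 = 000001
  pos 11: 100000 XOR 100101 = 000101
Remainder (last 5 bits) = 00101. This is the CRC / FCS.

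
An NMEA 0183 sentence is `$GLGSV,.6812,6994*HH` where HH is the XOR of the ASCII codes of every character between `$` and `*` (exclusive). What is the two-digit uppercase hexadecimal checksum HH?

68

XOR the ASCII codes of the payload characters:
  'G' = 0x47 → acc = 0x47
  'L' = 0x4C → acc = 0x0B
  'G' = 0x47 → acc = 0x4C
  'S' = 0x53 → acc = 0x1F
  'V' = 0x56 → acc = 0x49
  ',' = 0x2C → acc = 0x65
  '.' = 0x2E → acc = 0x4B
  '6' = 0x36 → acc = 0x7D
  '8' = 0x38 → acc = 0x45
  '1' = 0x31 → acc = 0x74
  '2' = 0x32 → acc = 0x46
  ',' = 0x2C → acc = 0x6A
  '6' = 0x36 → acc = 0x5C
  '9' = 0x39 → acc = 0x65
  '9' = 0x39 → acc = 0x5C
  '4' = 0x34 → acc = 0x68
Checksum = 0x68.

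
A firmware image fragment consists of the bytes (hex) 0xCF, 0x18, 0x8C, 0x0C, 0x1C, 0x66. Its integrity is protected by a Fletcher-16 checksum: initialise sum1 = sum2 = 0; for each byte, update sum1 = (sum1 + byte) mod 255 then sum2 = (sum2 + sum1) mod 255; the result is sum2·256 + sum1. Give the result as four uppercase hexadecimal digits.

Running sums (mod 255):
  after byte 0 (0xCF): sum1=207, sum2=207
  after byte 1 (0x18): sum1=231, sum2=183
  after byte 2 (0x8C): sum1=116, sum2=44
  after byte 3 (0x0C): sum1=128, sum2=172
  after byte 4 (0x1C): sum1=156, sum2=73
  after byte 5 (0x66): sum1=3, sum2=76
Checksum = sum2·256 + sum1 = 76·256 + 3 = 19459 = 0x4C03.

4C03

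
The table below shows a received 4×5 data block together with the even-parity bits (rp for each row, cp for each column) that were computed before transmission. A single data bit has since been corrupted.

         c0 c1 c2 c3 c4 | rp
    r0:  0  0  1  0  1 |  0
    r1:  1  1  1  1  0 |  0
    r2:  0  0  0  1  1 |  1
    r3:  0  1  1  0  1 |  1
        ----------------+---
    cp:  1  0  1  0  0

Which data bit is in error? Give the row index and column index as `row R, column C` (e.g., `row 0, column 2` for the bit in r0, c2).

Recompute each row's even parity and compare to rp:
  r0: data parity 0, sent rp 0 → ok
  r1: data parity 0, sent rp 0 → ok
  r2: data parity 0, sent rp 1 → mismatch
  r3: data parity 1, sent rp 1 → ok
Recompute each column's even parity and compare to cp:
  c0: data parity 1, sent cp 1 → ok
  c1: data parity 0, sent cp 0 → ok
  c2: data parity 1, sent cp 1 → ok
  c3: data parity 0, sent cp 0 → ok
  c4: data parity 1, sent cp 0 → mismatch
Exactly one row (r2) and one column (c4) fail → the flipped bit is at their intersection.

row 2, column 4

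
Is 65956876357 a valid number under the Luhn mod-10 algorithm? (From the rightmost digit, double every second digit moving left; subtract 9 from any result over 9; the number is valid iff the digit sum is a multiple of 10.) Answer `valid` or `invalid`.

invalid

From the right, keep odd positions and double even positions (subtract 9 from any doubled value over 9):
  doubled (positions 2,4,...): 1 3 7 1 1 → sum 13
  kept (positions 1,3,...): 7 3 7 6 9 6 → sum 38
Total = 51.
51 mod 10 = 1, so the number is invalid.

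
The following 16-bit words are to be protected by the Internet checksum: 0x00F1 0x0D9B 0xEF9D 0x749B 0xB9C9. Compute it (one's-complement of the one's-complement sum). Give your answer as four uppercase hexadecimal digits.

D370

One's-complement addition (fold any carry out of bit 15 back into bit 0):
  0x00F1 + 0x0D9B = 0x00E8C
  0x0E8C + 0xEF9D = 0x0FE29
  0xFE29 + 0x749B = 0x172C4 → wrap carry → 0x72C5
  0x72C5 + 0xB9C9 = 0x12C8E → wrap carry → 0x2C8F
One's-complement sum = 0x2C8F.
Checksum = ~0x2C8F & 0xFFFF = 0xD370.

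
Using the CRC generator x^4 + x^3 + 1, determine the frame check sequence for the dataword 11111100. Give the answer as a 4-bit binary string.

0100

Append 4 zeros: 111111000000. Divide by 11001 (XOR where the leading bit is 1):
  pos 0: 11111 XOR 11001 = 00110
  pos 2: 11010 XOR 11001 = 00011
  pos 5: 11000 XOR 11001 = 00001
Remainder (last 4 bits) = 0100. This is the CRC / FCS.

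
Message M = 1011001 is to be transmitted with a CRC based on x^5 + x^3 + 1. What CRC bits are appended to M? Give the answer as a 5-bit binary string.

00001

Append 5 zeros: 101100100000. Divide by 101001 (XOR where the leading bit is 1):
  pos 0: 101100 XOR 101001 = 000101
  pos 3: 101100 XOR 101001 = 000101
  pos 6: 101000 XOR 101001 = 000001
Remainder (last 5 bits) = 00001. This is the CRC / FCS.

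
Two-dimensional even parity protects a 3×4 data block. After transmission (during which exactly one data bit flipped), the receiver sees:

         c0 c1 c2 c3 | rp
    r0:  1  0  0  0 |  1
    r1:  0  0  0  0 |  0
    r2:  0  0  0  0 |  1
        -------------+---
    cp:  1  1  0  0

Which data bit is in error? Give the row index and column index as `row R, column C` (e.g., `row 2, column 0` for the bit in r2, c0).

row 2, column 1

Recompute each row's even parity and compare to rp:
  r0: data parity 1, sent rp 1 → ok
  r1: data parity 0, sent rp 0 → ok
  r2: data parity 0, sent rp 1 → mismatch
Recompute each column's even parity and compare to cp:
  c0: data parity 1, sent cp 1 → ok
  c1: data parity 0, sent cp 1 → mismatch
  c2: data parity 0, sent cp 0 → ok
  c3: data parity 0, sent cp 0 → ok
Exactly one row (r2) and one column (c1) fail → the flipped bit is at their intersection.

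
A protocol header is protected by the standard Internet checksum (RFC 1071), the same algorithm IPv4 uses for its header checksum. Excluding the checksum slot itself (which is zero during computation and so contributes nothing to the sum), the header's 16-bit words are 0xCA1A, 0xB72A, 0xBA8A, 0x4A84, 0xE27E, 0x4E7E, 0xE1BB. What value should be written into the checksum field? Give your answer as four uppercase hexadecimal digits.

One's-complement addition (fold any carry out of bit 15 back into bit 0):
  0xCA1A + 0xB72A = 0x18144 → wrap carry → 0x8145
  0x8145 + 0xBA8A = 0x13BCF → wrap carry → 0x3BD0
  0x3BD0 + 0x4A84 = 0x08654
  0x8654 + 0xE27E = 0x168D2 → wrap carry → 0x68D3
  0x68D3 + 0x4E7E = 0x0B751
  0xB751 + 0xE1BB = 0x1990C → wrap carry → 0x990D
One's-complement sum = 0x990D.
Checksum = ~0x990D & 0xFFFF = 0x66F2.

66F2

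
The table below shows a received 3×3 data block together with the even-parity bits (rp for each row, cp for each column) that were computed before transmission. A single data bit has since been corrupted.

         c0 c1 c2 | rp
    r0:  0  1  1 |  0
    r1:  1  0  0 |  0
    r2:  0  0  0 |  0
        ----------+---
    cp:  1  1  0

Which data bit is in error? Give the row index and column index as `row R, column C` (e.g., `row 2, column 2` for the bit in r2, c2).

Recompute each row's even parity and compare to rp:
  r0: data parity 0, sent rp 0 → ok
  r1: data parity 1, sent rp 0 → mismatch
  r2: data parity 0, sent rp 0 → ok
Recompute each column's even parity and compare to cp:
  c0: data parity 1, sent cp 1 → ok
  c1: data parity 1, sent cp 1 → ok
  c2: data parity 1, sent cp 0 → mismatch
Exactly one row (r1) and one column (c2) fail → the flipped bit is at their intersection.

row 1, column 2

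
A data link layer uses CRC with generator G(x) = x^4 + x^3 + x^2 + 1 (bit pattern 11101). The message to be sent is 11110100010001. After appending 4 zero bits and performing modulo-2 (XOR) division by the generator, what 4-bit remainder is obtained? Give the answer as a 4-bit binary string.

0111

Append 4 zeros: 111101000100010000. Divide by 11101 (XOR where the leading bit is 1):
  pos 0: 11110 XOR 11101 = 00011
  pos 3: 11100 XOR 11101 = 00001
  pos 7: 10100 XOR 11101 = 01001
  pos 8: 10010 XOR 11101 = 01111
  pos 9: 11111 XOR 11101 = 00010
  pos 12: 10000 XOR 11101 = 01101
  pos 13: 11010 XOR 11101 = 00111
Remainder (last 4 bits) = 0111. This is the CRC / FCS.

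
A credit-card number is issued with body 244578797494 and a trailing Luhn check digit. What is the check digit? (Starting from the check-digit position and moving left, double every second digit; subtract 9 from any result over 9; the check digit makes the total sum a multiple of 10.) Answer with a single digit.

3

Partial digits right→left: 4 9 4 7 9 7 8 7 5 4 4 2
Double every second digit counting from the check-digit position (so the 1st, 3rd, 5th, ... of the partial from the right).
  doubled (with −9 where >9): 8 8 9 7 1 8 → sum 41
  kept as-is: 9 7 7 7 4 2 → sum 36
Total = 41 + 36 = 77.
Check digit = (10 − (77 mod 10)) mod 10 = 3.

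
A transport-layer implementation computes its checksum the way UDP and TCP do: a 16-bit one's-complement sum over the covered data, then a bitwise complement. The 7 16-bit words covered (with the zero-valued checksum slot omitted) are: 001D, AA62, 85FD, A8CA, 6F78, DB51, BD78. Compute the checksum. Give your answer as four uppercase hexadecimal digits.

One's-complement addition (fold any carry out of bit 15 back into bit 0):
  0x001D + 0xAA62 = 0x0AA7F
  0xAA7F + 0x85FD = 0x1307C → wrap carry → 0x307D
  0x307D + 0xA8CA = 0x0D947
  0xD947 + 0x6F78 = 0x148BF → wrap carry → 0x48C0
  0x48C0 + 0xDB51 = 0x12411 → wrap carry → 0x2412
  0x2412 + 0xBD78 = 0x0E18A
One's-complement sum = 0xE18A.
Checksum = ~0xE18A & 0xFFFF = 0x1E75.

1E75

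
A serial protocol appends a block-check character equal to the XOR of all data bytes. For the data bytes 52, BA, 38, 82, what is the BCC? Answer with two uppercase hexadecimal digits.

52

XOR the bytes together:
  start with 0x52
  0x52 ⊕ 0xBA = 0xE8
  0xE8 ⊕ 0x38 = 0xD0
  0xD0 ⊕ 0x82 = 0x52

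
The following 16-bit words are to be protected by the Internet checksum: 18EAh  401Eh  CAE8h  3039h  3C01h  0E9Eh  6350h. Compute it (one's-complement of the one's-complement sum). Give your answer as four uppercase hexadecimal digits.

FDE5

One's-complement addition (fold any carry out of bit 15 back into bit 0):
  0x18EA + 0x401E = 0x05908
  0x5908 + 0xCAE8 = 0x123F0 → wrap carry → 0x23F1
  0x23F1 + 0x3039 = 0x0542A
  0x542A + 0x3C01 = 0x0902B
  0x902B + 0x0E9E = 0x09EC9
  0x9EC9 + 0x6350 = 0x10219 → wrap carry → 0x021A
One's-complement sum = 0x021A.
Checksum = ~0x021A & 0xFFFF = 0xFDE5.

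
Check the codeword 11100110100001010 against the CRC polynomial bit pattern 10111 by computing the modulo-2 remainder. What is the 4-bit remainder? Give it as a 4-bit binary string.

0000

Modulo-2 division of 11100110100001010 by 10111:
  pos 0: 11100 XOR 10111 = 01011
  pos 1: 10111 XOR 10111 = 00000
  pos 6: 10100 XOR 10111 = 00011
  pos 9: 11001 XOR 10111 = 01110
  pos 10: 11100 XOR 10111 = 01011
  pos 11: 10111 XOR 10111 = 00000
Remainder = 0000 (zero — the frame passes the CRC check).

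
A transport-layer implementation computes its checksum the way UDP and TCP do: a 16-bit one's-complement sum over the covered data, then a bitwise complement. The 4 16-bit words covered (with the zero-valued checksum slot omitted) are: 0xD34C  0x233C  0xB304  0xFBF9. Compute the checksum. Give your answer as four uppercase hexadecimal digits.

5A78

One's-complement addition (fold any carry out of bit 15 back into bit 0):
  0xD34C + 0x233C = 0x0F688
  0xF688 + 0xB304 = 0x1A98C → wrap carry → 0xA98D
  0xA98D + 0xFBF9 = 0x1A586 → wrap carry → 0xA587
One's-complement sum = 0xA587.
Checksum = ~0xA587 & 0xFFFF = 0x5A78.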